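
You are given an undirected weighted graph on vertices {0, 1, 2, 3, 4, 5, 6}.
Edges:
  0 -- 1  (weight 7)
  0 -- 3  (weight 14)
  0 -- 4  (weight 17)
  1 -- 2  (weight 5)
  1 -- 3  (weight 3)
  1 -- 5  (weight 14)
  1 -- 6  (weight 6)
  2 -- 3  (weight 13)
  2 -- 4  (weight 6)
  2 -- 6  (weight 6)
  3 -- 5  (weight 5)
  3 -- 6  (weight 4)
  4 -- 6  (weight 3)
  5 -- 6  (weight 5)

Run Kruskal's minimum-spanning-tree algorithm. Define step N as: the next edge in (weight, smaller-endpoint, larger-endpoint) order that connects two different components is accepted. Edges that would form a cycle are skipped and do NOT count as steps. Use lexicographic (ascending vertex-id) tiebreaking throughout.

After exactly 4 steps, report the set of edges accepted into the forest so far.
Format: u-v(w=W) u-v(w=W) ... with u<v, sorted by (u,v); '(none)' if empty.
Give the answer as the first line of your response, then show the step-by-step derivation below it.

1-2(w=5) 1-3(w=3) 3-6(w=4) 4-6(w=3)

step 1: add edge 1-3 (w=3); MST = {1-3(w=3)}
step 2: add edge 4-6 (w=3); MST = {1-3(w=3) 4-6(w=3)}
step 3: add edge 3-6 (w=4); MST = {1-3(w=3) 3-6(w=4) 4-6(w=3)}
step 4: add edge 1-2 (w=5); MST = {1-2(w=5) 1-3(w=3) 3-6(w=4) 4-6(w=3)}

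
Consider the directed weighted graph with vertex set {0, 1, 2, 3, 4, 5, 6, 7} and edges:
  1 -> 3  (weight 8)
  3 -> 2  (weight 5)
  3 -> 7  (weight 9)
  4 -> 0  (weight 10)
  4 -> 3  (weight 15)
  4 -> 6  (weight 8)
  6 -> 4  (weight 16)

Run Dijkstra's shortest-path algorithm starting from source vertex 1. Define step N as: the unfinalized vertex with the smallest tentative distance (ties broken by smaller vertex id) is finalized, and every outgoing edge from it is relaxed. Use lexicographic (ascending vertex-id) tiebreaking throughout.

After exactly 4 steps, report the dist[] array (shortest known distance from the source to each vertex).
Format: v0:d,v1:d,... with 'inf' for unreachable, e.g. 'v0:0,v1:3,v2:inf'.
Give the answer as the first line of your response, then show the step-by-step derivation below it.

v0:inf,v1:0,v2:13,v3:8,v4:inf,v5:inf,v6:inf,v7:17

step 1: dist = v0:inf,v1:0,v2:inf,v3:8,v4:inf,v5:inf,v6:inf,v7:inf
step 2: dist = v0:inf,v1:0,v2:13,v3:8,v4:inf,v5:inf,v6:inf,v7:17
step 3: dist = v0:inf,v1:0,v2:13,v3:8,v4:inf,v5:inf,v6:inf,v7:17
step 4: dist = v0:inf,v1:0,v2:13,v3:8,v4:inf,v5:inf,v6:inf,v7:17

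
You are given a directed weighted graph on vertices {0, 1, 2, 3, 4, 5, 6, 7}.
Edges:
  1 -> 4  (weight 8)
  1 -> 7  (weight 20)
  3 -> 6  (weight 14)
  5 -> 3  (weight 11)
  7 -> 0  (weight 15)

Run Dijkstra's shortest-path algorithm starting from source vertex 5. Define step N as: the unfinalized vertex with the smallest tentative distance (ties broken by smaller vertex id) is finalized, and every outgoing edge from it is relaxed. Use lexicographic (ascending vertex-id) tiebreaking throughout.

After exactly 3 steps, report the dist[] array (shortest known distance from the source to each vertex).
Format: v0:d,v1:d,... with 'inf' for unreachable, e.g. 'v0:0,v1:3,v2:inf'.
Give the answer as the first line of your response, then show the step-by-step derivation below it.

v0:inf,v1:inf,v2:inf,v3:11,v4:inf,v5:0,v6:25,v7:inf

step 1: dist = v0:inf,v1:inf,v2:inf,v3:11,v4:inf,v5:0,v6:inf,v7:inf
step 2: dist = v0:inf,v1:inf,v2:inf,v3:11,v4:inf,v5:0,v6:25,v7:inf
step 3: dist = v0:inf,v1:inf,v2:inf,v3:11,v4:inf,v5:0,v6:25,v7:inf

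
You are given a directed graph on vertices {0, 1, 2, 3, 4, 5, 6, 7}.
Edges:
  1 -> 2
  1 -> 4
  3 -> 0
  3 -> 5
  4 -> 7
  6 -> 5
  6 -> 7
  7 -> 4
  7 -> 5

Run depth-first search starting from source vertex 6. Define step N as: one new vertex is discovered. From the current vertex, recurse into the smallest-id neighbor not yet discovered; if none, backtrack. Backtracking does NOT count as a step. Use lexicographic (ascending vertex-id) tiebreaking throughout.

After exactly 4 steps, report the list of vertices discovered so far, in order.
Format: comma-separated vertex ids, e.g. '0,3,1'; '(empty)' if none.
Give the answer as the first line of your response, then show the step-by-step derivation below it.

6,5,7,4

step 1: discover 6; path=6; order=6
step 2: discover 5; path=6>5; order=6,5
step 3: discover 7; path=6>7; order=6,5,7
step 4: discover 4; path=6>7>4; order=6,5,7,4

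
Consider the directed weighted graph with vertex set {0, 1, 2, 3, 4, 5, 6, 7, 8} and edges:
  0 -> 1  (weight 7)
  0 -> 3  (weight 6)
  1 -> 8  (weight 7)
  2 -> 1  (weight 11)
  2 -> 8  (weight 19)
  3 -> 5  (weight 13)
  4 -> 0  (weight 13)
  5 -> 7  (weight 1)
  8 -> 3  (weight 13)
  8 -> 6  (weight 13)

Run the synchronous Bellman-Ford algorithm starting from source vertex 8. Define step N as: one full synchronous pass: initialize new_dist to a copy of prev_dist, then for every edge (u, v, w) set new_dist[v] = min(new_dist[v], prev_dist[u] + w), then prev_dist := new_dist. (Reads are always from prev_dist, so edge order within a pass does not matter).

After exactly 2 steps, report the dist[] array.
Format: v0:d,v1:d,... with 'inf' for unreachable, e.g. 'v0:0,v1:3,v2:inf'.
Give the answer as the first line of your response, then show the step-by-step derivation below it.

v0:inf,v1:inf,v2:inf,v3:13,v4:inf,v5:26,v6:13,v7:inf,v8:0

step 1: dist = v0:inf,v1:inf,v2:inf,v3:13,v4:inf,v5:inf,v6:13,v7:inf,v8:0
step 2: dist = v0:inf,v1:inf,v2:inf,v3:13,v4:inf,v5:26,v6:13,v7:inf,v8:0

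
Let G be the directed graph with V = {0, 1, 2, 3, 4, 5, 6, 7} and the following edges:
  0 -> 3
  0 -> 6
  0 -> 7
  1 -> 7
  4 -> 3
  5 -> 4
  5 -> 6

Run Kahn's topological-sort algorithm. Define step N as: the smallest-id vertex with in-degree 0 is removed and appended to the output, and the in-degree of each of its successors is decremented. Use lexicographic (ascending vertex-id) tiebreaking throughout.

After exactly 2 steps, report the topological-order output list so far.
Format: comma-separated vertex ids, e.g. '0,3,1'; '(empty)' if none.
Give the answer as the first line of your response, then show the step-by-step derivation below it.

0,1

step 1: output 0; order=[0]; indeg=(0,0,0,1,1,0,1,1)
step 2: output 1; order=[0,1]; indeg=(0,0,0,1,1,0,1,0)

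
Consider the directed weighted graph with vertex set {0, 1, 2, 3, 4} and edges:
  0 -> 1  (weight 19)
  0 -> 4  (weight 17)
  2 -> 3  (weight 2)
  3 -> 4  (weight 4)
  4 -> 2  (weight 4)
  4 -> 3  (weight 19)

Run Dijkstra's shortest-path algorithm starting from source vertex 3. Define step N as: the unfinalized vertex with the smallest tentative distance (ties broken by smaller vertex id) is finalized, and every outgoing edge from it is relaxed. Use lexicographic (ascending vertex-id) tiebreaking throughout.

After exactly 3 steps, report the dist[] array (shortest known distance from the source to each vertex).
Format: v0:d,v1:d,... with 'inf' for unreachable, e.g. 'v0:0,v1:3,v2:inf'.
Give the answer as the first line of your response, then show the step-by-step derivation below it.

v0:inf,v1:inf,v2:8,v3:0,v4:4

step 1: dist = v0:inf,v1:inf,v2:inf,v3:0,v4:4
step 2: dist = v0:inf,v1:inf,v2:8,v3:0,v4:4
step 3: dist = v0:inf,v1:inf,v2:8,v3:0,v4:4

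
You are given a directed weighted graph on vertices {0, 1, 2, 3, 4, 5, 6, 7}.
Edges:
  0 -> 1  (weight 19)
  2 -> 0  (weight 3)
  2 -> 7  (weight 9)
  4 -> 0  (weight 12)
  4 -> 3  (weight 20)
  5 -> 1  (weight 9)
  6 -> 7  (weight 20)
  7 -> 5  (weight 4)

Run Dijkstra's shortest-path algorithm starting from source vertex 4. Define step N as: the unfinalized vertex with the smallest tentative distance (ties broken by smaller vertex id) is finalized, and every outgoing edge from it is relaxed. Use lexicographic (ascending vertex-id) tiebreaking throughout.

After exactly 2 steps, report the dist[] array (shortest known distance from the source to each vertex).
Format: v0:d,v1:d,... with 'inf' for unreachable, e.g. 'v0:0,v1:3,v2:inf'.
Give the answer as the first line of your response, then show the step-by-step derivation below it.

v0:12,v1:31,v2:inf,v3:20,v4:0,v5:inf,v6:inf,v7:inf

step 1: dist = v0:12,v1:inf,v2:inf,v3:20,v4:0,v5:inf,v6:inf,v7:inf
step 2: dist = v0:12,v1:31,v2:inf,v3:20,v4:0,v5:inf,v6:inf,v7:inf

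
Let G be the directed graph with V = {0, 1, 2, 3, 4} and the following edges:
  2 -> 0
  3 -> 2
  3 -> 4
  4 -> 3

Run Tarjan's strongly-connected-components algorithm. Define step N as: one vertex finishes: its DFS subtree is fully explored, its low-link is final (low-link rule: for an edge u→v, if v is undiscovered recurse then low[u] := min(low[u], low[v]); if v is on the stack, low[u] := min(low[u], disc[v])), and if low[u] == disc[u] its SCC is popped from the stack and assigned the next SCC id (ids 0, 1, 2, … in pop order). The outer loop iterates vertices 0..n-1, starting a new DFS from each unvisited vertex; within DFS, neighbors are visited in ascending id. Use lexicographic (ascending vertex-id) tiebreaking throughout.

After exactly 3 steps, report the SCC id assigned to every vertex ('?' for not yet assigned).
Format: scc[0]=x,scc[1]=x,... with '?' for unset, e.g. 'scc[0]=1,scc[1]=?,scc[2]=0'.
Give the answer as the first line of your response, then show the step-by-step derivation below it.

scc[0]=0,scc[1]=1,scc[2]=2,scc[3]=?,scc[4]=?

step 1: low=(low[0]=0,low[1]=?,low[2]=?,low[3]=?,low[4]=?); scc=(scc[0]=0,scc[1]=?,scc[2]=?,scc[3]=?,scc[4]=?)
step 2: low=(low[0]=0,low[1]=1,low[2]=?,low[3]=?,low[4]=?); scc=(scc[0]=0,scc[1]=1,scc[2]=?,scc[3]=?,scc[4]=?)
step 3: low=(low[0]=0,low[1]=1,low[2]=2,low[3]=?,low[4]=?); scc=(scc[0]=0,scc[1]=1,scc[2]=2,scc[3]=?,scc[4]=?)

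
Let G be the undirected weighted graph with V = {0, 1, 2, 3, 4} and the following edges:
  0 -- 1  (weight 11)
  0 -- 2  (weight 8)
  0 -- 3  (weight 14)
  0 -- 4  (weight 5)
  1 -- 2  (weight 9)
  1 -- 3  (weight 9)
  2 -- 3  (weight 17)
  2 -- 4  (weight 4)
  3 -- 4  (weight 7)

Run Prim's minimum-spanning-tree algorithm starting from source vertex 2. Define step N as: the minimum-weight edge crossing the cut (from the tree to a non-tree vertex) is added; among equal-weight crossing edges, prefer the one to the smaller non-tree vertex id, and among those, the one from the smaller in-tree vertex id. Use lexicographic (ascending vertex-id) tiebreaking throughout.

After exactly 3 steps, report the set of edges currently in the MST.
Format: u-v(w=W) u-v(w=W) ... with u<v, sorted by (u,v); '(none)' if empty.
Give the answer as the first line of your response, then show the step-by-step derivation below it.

0-4(w=5) 2-4(w=4) 3-4(w=7)

step 1: add edge 2-4 (w=4); MST = {2-4(w=4)}
step 2: add edge 0-4 (w=5); MST = {0-4(w=5) 2-4(w=4)}
step 3: add edge 3-4 (w=7); MST = {0-4(w=5) 2-4(w=4) 3-4(w=7)}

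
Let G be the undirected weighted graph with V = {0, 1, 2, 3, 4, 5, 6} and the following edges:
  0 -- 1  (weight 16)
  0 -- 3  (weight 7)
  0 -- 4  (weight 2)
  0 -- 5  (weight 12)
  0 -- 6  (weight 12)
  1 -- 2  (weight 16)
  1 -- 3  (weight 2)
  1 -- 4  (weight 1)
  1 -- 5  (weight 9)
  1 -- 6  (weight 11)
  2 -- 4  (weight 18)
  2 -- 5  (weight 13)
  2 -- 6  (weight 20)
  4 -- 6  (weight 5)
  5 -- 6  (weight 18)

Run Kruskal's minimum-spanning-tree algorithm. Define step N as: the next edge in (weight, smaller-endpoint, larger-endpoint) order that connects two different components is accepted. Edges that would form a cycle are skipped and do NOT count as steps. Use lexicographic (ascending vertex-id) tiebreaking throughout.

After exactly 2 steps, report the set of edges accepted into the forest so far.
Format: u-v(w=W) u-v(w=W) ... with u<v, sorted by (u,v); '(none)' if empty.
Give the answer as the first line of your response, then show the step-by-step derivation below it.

0-4(w=2) 1-4(w=1)

step 1: add edge 1-4 (w=1); MST = {1-4(w=1)}
step 2: add edge 0-4 (w=2); MST = {0-4(w=2) 1-4(w=1)}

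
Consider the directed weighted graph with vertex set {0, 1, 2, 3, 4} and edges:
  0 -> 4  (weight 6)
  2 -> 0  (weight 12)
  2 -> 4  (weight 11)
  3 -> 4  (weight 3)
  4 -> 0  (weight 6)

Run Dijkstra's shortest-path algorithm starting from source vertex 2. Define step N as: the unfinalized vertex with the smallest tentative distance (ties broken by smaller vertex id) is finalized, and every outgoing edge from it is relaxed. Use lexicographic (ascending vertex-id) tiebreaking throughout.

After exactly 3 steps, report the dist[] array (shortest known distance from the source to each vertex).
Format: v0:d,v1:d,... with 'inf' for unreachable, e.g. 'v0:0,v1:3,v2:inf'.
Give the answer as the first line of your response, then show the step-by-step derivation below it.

v0:12,v1:inf,v2:0,v3:inf,v4:11

step 1: dist = v0:12,v1:inf,v2:0,v3:inf,v4:11
step 2: dist = v0:12,v1:inf,v2:0,v3:inf,v4:11
step 3: dist = v0:12,v1:inf,v2:0,v3:inf,v4:11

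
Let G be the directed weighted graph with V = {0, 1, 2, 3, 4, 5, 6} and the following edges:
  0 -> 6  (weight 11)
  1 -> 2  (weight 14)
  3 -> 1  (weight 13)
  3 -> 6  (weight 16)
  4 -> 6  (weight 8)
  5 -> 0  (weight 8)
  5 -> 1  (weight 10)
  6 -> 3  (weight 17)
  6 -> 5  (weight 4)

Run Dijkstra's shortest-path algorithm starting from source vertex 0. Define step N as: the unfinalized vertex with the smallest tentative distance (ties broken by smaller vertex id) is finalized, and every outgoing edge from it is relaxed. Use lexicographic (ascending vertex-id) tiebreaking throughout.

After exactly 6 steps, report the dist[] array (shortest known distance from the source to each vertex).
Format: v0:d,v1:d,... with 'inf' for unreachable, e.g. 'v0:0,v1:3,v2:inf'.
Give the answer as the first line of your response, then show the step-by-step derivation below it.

v0:0,v1:25,v2:39,v3:28,v4:inf,v5:15,v6:11

step 1: dist = v0:0,v1:inf,v2:inf,v3:inf,v4:inf,v5:inf,v6:11
step 2: dist = v0:0,v1:inf,v2:inf,v3:28,v4:inf,v5:15,v6:11
step 3: dist = v0:0,v1:25,v2:inf,v3:28,v4:inf,v5:15,v6:11
step 4: dist = v0:0,v1:25,v2:39,v3:28,v4:inf,v5:15,v6:11
step 5: dist = v0:0,v1:25,v2:39,v3:28,v4:inf,v5:15,v6:11
step 6: dist = v0:0,v1:25,v2:39,v3:28,v4:inf,v5:15,v6:11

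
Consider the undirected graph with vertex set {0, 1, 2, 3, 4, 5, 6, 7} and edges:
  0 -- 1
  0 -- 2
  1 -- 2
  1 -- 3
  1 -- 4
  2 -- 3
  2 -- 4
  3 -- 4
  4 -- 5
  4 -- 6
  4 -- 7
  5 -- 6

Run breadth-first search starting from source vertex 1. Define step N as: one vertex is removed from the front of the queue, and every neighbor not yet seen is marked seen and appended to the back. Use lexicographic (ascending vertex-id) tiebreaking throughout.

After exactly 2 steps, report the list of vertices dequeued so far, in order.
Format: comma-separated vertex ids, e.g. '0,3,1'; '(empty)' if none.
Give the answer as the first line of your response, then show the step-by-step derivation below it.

1,0

step 1: dequeue 1; queue=[0,2,3,4]; order=1
step 2: dequeue 0; queue=[2,3,4]; order=1,0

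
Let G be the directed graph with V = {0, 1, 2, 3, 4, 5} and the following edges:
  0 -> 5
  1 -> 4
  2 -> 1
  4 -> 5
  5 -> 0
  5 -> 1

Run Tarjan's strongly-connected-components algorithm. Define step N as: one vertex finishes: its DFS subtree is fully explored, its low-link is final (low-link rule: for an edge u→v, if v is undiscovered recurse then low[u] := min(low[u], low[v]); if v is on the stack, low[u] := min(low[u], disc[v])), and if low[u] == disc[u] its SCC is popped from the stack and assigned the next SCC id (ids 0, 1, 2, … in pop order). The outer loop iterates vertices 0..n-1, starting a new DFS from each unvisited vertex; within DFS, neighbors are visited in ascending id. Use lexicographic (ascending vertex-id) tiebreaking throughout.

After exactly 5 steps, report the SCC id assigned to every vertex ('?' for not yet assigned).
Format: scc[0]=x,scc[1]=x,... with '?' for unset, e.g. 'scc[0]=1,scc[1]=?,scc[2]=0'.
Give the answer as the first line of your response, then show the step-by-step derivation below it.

scc[0]=0,scc[1]=0,scc[2]=1,scc[3]=?,scc[4]=0,scc[5]=0

step 1: low=(low[0]=0,low[1]=2,low[2]=?,low[3]=?,low[4]=1,low[5]=0); scc=(scc[0]=?,scc[1]=?,scc[2]=?,scc[3]=?,scc[4]=?,scc[5]=?)
step 2: low=(low[0]=0,low[1]=1,low[2]=?,low[3]=?,low[4]=1,low[5]=0); scc=(scc[0]=?,scc[1]=?,scc[2]=?,scc[3]=?,scc[4]=?,scc[5]=?)
step 3: low=(low[0]=0,low[1]=1,low[2]=?,low[3]=?,low[4]=1,low[5]=0); scc=(scc[0]=?,scc[1]=?,scc[2]=?,scc[3]=?,scc[4]=?,scc[5]=?)
step 4: low=(low[0]=0,low[1]=1,low[2]=?,low[3]=?,low[4]=1,low[5]=0); scc=(scc[0]=0,scc[1]=0,scc[2]=?,scc[3]=?,scc[4]=0,scc[5]=0)
step 5: low=(low[0]=0,low[1]=1,low[2]=4,low[3]=?,low[4]=1,low[5]=0); scc=(scc[0]=0,scc[1]=0,scc[2]=1,scc[3]=?,scc[4]=0,scc[5]=0)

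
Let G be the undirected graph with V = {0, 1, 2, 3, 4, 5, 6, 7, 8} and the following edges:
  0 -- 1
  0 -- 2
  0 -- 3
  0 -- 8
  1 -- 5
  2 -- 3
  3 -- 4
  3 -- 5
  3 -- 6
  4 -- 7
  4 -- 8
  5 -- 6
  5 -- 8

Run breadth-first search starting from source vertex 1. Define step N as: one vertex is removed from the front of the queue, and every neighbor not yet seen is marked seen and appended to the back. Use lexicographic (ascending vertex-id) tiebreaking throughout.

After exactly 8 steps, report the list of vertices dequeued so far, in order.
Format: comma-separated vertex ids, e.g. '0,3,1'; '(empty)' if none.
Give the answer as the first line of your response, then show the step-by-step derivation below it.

1,0,5,2,3,8,6,4

step 1: dequeue 1; queue=[0,5]; order=1
step 2: dequeue 0; queue=[5,2,3,8]; order=1,0
step 3: dequeue 5; queue=[2,3,8,6]; order=1,0,5
step 4: dequeue 2; queue=[3,8,6]; order=1,0,5,2
step 5: dequeue 3; queue=[8,6,4]; order=1,0,5,2,3
step 6: dequeue 8; queue=[6,4]; order=1,0,5,2,3,8
step 7: dequeue 6; queue=[4]; order=1,0,5,2,3,8,6
step 8: dequeue 4; queue=[7]; order=1,0,5,2,3,8,6,4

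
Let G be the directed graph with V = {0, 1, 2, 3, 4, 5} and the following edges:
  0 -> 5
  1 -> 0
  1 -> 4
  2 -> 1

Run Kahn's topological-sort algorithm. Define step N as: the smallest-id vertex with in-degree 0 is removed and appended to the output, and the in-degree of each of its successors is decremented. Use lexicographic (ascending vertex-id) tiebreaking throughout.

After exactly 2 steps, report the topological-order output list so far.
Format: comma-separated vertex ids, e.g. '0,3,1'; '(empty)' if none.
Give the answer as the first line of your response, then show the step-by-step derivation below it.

2,1

step 1: output 2; order=[2]; indeg=(1,0,0,0,1,1)
step 2: output 1; order=[2,1]; indeg=(0,0,0,0,0,1)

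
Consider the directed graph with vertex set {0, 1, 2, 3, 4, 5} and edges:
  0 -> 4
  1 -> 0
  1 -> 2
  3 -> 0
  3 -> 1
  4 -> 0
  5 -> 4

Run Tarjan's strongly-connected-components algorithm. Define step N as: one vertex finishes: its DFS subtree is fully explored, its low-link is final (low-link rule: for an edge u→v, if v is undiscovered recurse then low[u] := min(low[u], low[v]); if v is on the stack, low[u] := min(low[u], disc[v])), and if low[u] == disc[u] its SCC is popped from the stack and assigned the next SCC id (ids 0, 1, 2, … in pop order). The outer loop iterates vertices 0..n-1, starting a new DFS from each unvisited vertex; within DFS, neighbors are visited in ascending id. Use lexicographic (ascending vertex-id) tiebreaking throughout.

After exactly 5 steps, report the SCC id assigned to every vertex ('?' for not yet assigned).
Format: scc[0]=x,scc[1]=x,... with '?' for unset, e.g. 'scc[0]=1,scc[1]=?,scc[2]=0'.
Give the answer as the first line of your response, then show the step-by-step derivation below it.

scc[0]=0,scc[1]=2,scc[2]=1,scc[3]=3,scc[4]=0,scc[5]=?

step 1: low=(low[0]=0,low[1]=?,low[2]=?,low[3]=?,low[4]=0,low[5]=?); scc=(scc[0]=?,scc[1]=?,scc[2]=?,scc[3]=?,scc[4]=?,scc[5]=?)
step 2: low=(low[0]=0,low[1]=?,low[2]=?,low[3]=?,low[4]=0,low[5]=?); scc=(scc[0]=0,scc[1]=?,scc[2]=?,scc[3]=?,scc[4]=0,scc[5]=?)
step 3: low=(low[0]=0,low[1]=2,low[2]=3,low[3]=?,low[4]=0,low[5]=?); scc=(scc[0]=0,scc[1]=?,scc[2]=1,scc[3]=?,scc[4]=0,scc[5]=?)
step 4: low=(low[0]=0,low[1]=2,low[2]=3,low[3]=?,low[4]=0,low[5]=?); scc=(scc[0]=0,scc[1]=2,scc[2]=1,scc[3]=?,scc[4]=0,scc[5]=?)
step 5: low=(low[0]=0,low[1]=2,low[2]=3,low[3]=4,low[4]=0,low[5]=?); scc=(scc[0]=0,scc[1]=2,scc[2]=1,scc[3]=3,scc[4]=0,scc[5]=?)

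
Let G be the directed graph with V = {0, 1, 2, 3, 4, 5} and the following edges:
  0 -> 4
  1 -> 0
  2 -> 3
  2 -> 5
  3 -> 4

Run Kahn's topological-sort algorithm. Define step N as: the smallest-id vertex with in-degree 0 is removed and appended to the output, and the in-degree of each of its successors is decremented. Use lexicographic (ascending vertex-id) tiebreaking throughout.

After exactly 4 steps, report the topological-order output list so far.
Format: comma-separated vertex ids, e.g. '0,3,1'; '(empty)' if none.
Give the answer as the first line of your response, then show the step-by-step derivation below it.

1,0,2,3

step 1: output 1; order=[1]; indeg=(0,0,0,1,2,1)
step 2: output 0; order=[1,0]; indeg=(0,0,0,1,1,1)
step 3: output 2; order=[1,0,2]; indeg=(0,0,0,0,1,0)
step 4: output 3; order=[1,0,2,3]; indeg=(0,0,0,0,0,0)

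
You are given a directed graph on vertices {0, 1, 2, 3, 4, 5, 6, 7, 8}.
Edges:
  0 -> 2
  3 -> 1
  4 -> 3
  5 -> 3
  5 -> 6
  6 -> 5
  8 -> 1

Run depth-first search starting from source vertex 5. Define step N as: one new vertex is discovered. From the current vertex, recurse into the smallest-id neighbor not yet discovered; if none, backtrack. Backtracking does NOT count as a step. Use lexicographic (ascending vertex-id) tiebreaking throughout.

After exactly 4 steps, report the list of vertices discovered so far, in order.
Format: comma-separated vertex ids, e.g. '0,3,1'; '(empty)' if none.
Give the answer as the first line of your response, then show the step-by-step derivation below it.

5,3,1,6

step 1: discover 5; path=5; order=5
step 2: discover 3; path=5>3; order=5,3
step 3: discover 1; path=5>3>1; order=5,3,1
step 4: discover 6; path=5>6; order=5,3,1,6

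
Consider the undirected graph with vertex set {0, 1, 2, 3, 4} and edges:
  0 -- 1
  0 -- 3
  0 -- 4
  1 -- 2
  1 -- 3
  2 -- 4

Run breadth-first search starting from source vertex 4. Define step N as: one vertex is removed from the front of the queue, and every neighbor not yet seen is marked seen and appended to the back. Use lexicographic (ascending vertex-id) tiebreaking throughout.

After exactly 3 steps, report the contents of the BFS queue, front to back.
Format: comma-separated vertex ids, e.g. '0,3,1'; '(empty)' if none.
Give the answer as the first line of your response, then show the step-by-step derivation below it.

1,3

step 1: dequeue 4; queue=[0,2]; order=4
step 2: dequeue 0; queue=[2,1,3]; order=4,0
step 3: dequeue 2; queue=[1,3]; order=4,0,2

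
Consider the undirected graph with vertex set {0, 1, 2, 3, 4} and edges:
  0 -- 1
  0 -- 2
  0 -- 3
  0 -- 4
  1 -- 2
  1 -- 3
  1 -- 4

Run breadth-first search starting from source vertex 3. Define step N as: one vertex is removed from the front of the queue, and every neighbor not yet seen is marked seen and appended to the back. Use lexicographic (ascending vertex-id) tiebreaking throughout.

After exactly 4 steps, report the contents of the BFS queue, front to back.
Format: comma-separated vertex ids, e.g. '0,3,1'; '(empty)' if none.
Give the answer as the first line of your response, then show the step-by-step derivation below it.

4

step 1: dequeue 3; queue=[0,1]; order=3
step 2: dequeue 0; queue=[1,2,4]; order=3,0
step 3: dequeue 1; queue=[2,4]; order=3,0,1
step 4: dequeue 2; queue=[4]; order=3,0,1,2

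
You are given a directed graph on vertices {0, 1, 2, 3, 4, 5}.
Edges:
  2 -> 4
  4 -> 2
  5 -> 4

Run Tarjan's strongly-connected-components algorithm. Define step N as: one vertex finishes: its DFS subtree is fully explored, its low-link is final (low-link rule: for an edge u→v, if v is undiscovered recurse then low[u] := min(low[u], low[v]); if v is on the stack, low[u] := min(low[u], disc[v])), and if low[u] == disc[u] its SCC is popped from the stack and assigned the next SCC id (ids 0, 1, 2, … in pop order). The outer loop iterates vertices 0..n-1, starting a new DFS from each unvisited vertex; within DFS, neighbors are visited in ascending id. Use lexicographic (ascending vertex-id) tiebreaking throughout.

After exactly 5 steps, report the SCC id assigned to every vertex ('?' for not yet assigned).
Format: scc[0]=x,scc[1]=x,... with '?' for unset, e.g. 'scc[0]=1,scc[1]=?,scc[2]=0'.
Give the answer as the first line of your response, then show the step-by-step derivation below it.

scc[0]=0,scc[1]=1,scc[2]=2,scc[3]=3,scc[4]=2,scc[5]=?

step 1: low=(low[0]=0,low[1]=?,low[2]=?,low[3]=?,low[4]=?,low[5]=?); scc=(scc[0]=0,scc[1]=?,scc[2]=?,scc[3]=?,scc[4]=?,scc[5]=?)
step 2: low=(low[0]=0,low[1]=1,low[2]=?,low[3]=?,low[4]=?,low[5]=?); scc=(scc[0]=0,scc[1]=1,scc[2]=?,scc[3]=?,scc[4]=?,scc[5]=?)
step 3: low=(low[0]=0,low[1]=1,low[2]=2,low[3]=?,low[4]=2,low[5]=?); scc=(scc[0]=0,scc[1]=1,scc[2]=?,scc[3]=?,scc[4]=?,scc[5]=?)
step 4: low=(low[0]=0,low[1]=1,low[2]=2,low[3]=?,low[4]=2,low[5]=?); scc=(scc[0]=0,scc[1]=1,scc[2]=2,scc[3]=?,scc[4]=2,scc[5]=?)
step 5: low=(low[0]=0,low[1]=1,low[2]=2,low[3]=4,low[4]=2,low[5]=?); scc=(scc[0]=0,scc[1]=1,scc[2]=2,scc[3]=3,scc[4]=2,scc[5]=?)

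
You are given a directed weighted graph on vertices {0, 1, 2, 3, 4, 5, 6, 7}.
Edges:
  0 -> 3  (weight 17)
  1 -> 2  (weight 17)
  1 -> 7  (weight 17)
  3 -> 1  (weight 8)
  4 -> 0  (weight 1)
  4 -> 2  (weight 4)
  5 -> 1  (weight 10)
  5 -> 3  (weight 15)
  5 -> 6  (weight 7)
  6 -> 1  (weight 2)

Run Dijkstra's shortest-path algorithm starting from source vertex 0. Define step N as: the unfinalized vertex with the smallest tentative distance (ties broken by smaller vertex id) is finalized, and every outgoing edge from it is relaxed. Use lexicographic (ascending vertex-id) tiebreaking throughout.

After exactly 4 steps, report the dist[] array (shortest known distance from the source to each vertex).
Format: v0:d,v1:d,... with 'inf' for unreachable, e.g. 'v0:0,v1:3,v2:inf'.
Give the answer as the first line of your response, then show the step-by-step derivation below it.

v0:0,v1:25,v2:42,v3:17,v4:inf,v5:inf,v6:inf,v7:42

step 1: dist = v0:0,v1:inf,v2:inf,v3:17,v4:inf,v5:inf,v6:inf,v7:inf
step 2: dist = v0:0,v1:25,v2:inf,v3:17,v4:inf,v5:inf,v6:inf,v7:inf
step 3: dist = v0:0,v1:25,v2:42,v3:17,v4:inf,v5:inf,v6:inf,v7:42
step 4: dist = v0:0,v1:25,v2:42,v3:17,v4:inf,v5:inf,v6:inf,v7:42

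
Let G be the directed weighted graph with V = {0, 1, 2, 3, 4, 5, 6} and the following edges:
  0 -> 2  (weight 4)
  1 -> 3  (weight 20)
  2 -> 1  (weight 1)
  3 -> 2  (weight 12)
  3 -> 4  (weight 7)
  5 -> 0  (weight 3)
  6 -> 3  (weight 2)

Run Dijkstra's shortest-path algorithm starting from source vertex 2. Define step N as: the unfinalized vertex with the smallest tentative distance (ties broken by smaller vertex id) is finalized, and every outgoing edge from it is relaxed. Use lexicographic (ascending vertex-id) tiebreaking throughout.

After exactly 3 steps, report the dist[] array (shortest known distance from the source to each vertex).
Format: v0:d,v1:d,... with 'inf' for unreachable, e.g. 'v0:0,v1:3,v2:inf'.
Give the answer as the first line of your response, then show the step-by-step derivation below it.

v0:inf,v1:1,v2:0,v3:21,v4:28,v5:inf,v6:inf

step 1: dist = v0:inf,v1:1,v2:0,v3:inf,v4:inf,v5:inf,v6:inf
step 2: dist = v0:inf,v1:1,v2:0,v3:21,v4:inf,v5:inf,v6:inf
step 3: dist = v0:inf,v1:1,v2:0,v3:21,v4:28,v5:inf,v6:inf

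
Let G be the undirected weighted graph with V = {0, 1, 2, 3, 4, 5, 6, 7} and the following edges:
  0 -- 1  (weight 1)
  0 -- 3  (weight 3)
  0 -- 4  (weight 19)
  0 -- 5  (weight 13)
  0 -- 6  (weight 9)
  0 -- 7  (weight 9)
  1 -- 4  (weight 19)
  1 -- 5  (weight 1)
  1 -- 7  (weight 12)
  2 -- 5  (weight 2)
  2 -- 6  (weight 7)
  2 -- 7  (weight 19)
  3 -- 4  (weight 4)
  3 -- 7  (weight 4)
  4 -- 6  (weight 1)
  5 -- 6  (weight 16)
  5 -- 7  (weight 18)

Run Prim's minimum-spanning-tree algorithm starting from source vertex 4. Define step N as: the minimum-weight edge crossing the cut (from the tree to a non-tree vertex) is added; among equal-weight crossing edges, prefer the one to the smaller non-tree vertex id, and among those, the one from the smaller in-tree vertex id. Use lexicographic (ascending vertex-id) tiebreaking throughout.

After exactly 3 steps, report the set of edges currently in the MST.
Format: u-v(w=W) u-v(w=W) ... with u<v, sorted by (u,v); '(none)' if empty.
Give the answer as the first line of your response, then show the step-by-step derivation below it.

0-3(w=3) 3-4(w=4) 4-6(w=1)

step 1: add edge 4-6 (w=1); MST = {4-6(w=1)}
step 2: add edge 3-4 (w=4); MST = {3-4(w=4) 4-6(w=1)}
step 3: add edge 0-3 (w=3); MST = {0-3(w=3) 3-4(w=4) 4-6(w=1)}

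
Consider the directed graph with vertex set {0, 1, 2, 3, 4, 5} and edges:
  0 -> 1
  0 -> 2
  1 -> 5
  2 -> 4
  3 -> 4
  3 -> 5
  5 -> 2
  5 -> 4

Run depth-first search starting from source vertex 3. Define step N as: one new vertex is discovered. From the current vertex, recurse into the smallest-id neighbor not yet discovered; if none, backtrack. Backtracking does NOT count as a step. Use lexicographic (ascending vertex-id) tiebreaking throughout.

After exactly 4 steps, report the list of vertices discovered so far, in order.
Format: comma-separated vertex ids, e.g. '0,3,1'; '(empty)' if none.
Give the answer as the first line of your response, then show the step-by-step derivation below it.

3,4,5,2

step 1: discover 3; path=3; order=3
step 2: discover 4; path=3>4; order=3,4
step 3: discover 5; path=3>5; order=3,4,5
step 4: discover 2; path=3>5>2; order=3,4,5,2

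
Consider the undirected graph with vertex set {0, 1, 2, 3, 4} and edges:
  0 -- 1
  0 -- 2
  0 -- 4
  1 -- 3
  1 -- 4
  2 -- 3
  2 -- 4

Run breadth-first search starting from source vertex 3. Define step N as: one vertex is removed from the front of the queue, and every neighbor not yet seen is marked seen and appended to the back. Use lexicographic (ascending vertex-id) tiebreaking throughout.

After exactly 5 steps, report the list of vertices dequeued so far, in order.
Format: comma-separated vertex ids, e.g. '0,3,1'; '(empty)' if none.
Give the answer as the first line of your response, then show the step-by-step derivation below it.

3,1,2,0,4

step 1: dequeue 3; queue=[1,2]; order=3
step 2: dequeue 1; queue=[2,0,4]; order=3,1
step 3: dequeue 2; queue=[0,4]; order=3,1,2
step 4: dequeue 0; queue=[4]; order=3,1,2,0
step 5: dequeue 4; queue=[(empty)]; order=3,1,2,0,4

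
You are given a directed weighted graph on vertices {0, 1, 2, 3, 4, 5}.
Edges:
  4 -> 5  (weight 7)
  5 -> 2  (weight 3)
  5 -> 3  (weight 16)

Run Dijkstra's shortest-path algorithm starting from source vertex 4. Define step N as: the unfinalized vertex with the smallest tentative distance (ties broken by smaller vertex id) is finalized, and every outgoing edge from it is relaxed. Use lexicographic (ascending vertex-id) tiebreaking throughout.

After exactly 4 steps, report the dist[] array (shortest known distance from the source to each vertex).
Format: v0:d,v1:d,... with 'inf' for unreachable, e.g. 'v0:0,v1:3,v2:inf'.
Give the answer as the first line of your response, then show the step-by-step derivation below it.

v0:inf,v1:inf,v2:10,v3:23,v4:0,v5:7

step 1: dist = v0:inf,v1:inf,v2:inf,v3:inf,v4:0,v5:7
step 2: dist = v0:inf,v1:inf,v2:10,v3:23,v4:0,v5:7
step 3: dist = v0:inf,v1:inf,v2:10,v3:23,v4:0,v5:7
step 4: dist = v0:inf,v1:inf,v2:10,v3:23,v4:0,v5:7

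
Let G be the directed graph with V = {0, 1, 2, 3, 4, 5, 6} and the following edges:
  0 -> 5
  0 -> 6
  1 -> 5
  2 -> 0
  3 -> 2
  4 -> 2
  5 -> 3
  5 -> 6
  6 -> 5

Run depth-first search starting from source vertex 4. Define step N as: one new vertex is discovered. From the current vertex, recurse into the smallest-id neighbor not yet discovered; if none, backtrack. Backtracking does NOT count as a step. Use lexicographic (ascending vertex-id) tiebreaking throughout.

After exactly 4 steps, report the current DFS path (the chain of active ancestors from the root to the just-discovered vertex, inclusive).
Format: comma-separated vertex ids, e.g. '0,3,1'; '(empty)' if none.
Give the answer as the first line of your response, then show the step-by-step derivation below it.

4,2,0,5

step 1: discover 4; path=4; order=4
step 2: discover 2; path=4>2; order=4,2
step 3: discover 0; path=4>2>0; order=4,2,0
step 4: discover 5; path=4>2>0>5; order=4,2,0,5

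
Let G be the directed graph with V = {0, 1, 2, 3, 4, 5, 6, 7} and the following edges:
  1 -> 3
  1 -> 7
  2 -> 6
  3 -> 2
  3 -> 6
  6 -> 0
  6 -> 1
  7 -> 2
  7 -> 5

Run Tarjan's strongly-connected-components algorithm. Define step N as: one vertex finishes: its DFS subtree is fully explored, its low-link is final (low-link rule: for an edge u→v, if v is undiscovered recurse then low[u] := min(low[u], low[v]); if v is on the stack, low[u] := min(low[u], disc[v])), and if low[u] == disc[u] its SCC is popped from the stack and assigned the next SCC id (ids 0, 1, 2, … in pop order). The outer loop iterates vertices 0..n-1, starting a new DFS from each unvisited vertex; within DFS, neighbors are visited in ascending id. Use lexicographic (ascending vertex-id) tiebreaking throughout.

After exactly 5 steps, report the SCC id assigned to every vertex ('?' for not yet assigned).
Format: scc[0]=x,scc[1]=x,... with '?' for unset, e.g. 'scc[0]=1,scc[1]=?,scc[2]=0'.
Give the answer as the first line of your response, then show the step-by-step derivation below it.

scc[0]=0,scc[1]=?,scc[2]=?,scc[3]=?,scc[4]=?,scc[5]=1,scc[6]=?,scc[7]=?

step 1: low=(low[0]=0,low[1]=?,low[2]=?,low[3]=?,low[4]=?,low[5]=?,low[6]=?,low[7]=?); scc=(scc[0]=0,scc[1]=?,scc[2]=?,scc[3]=?,scc[4]=?,scc[5]=?,scc[6]=?,scc[7]=?)
step 2: low=(low[0]=0,low[1]=1,low[2]=3,low[3]=2,low[4]=?,low[5]=?,low[6]=1,low[7]=?); scc=(scc[0]=0,scc[1]=?,scc[2]=?,scc[3]=?,scc[4]=?,scc[5]=?,scc[6]=?,scc[7]=?)
step 3: low=(low[0]=0,low[1]=1,low[2]=1,low[3]=2,low[4]=?,low[5]=?,low[6]=1,low[7]=?); scc=(scc[0]=0,scc[1]=?,scc[2]=?,scc[3]=?,scc[4]=?,scc[5]=?,scc[6]=?,scc[7]=?)
step 4: low=(low[0]=0,low[1]=1,low[2]=1,low[3]=1,low[4]=?,low[5]=?,low[6]=1,low[7]=?); scc=(scc[0]=0,scc[1]=?,scc[2]=?,scc[3]=?,scc[4]=?,scc[5]=?,scc[6]=?,scc[7]=?)
step 5: low=(low[0]=0,low[1]=1,low[2]=1,low[3]=1,low[4]=?,low[5]=6,low[6]=1,low[7]=3); scc=(scc[0]=0,scc[1]=?,scc[2]=?,scc[3]=?,scc[4]=?,scc[5]=1,scc[6]=?,scc[7]=?)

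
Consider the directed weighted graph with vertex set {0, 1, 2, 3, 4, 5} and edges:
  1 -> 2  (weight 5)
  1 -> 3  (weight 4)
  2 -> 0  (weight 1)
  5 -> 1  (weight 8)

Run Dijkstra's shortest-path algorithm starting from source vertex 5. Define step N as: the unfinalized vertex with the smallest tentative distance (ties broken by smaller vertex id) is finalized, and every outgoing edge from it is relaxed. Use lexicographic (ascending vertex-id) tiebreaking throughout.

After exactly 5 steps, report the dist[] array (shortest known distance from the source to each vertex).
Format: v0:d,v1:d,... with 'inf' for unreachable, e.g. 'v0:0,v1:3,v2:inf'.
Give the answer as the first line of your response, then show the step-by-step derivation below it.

v0:14,v1:8,v2:13,v3:12,v4:inf,v5:0

step 1: dist = v0:inf,v1:8,v2:inf,v3:inf,v4:inf,v5:0
step 2: dist = v0:inf,v1:8,v2:13,v3:12,v4:inf,v5:0
step 3: dist = v0:inf,v1:8,v2:13,v3:12,v4:inf,v5:0
step 4: dist = v0:14,v1:8,v2:13,v3:12,v4:inf,v5:0
step 5: dist = v0:14,v1:8,v2:13,v3:12,v4:inf,v5:0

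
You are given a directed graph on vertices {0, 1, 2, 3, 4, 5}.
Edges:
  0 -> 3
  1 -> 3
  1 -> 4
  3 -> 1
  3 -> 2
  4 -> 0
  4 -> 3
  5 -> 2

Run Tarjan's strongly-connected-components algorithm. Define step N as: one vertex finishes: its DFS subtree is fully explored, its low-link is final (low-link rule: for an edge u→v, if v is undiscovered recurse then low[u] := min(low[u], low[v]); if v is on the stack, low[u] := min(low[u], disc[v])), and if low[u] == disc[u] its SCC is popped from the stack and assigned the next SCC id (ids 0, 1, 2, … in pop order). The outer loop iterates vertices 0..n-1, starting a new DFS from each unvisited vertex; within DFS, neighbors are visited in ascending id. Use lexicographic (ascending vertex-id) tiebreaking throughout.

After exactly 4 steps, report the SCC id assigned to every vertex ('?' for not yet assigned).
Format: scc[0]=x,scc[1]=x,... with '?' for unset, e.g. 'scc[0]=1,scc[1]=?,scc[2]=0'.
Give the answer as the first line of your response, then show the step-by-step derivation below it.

scc[0]=?,scc[1]=?,scc[2]=0,scc[3]=?,scc[4]=?,scc[5]=?

step 1: low=(low[0]=0,low[1]=1,low[2]=?,low[3]=1,low[4]=0,low[5]=?); scc=(scc[0]=?,scc[1]=?,scc[2]=?,scc[3]=?,scc[4]=?,scc[5]=?)
step 2: low=(low[0]=0,low[1]=0,low[2]=?,low[3]=1,low[4]=0,low[5]=?); scc=(scc[0]=?,scc[1]=?,scc[2]=?,scc[3]=?,scc[4]=?,scc[5]=?)
step 3: low=(low[0]=0,low[1]=0,low[2]=4,low[3]=0,low[4]=0,low[5]=?); scc=(scc[0]=?,scc[1]=?,scc[2]=0,scc[3]=?,scc[4]=?,scc[5]=?)
step 4: low=(low[0]=0,low[1]=0,low[2]=4,low[3]=0,low[4]=0,low[5]=?); scc=(scc[0]=?,scc[1]=?,scc[2]=0,scc[3]=?,scc[4]=?,scc[5]=?)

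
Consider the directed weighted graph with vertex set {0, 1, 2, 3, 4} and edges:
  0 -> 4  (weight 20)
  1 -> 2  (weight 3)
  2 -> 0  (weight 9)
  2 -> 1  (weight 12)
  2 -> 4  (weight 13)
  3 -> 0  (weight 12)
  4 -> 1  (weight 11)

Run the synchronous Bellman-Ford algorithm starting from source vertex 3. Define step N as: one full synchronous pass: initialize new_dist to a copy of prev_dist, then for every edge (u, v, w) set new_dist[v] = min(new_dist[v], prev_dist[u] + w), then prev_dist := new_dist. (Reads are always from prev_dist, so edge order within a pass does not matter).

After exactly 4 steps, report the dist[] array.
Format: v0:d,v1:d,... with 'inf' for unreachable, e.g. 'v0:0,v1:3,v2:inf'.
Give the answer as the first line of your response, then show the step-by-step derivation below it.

v0:12,v1:43,v2:46,v3:0,v4:32

step 1: dist = v0:12,v1:inf,v2:inf,v3:0,v4:inf
step 2: dist = v0:12,v1:inf,v2:inf,v3:0,v4:32
step 3: dist = v0:12,v1:43,v2:inf,v3:0,v4:32
step 4: dist = v0:12,v1:43,v2:46,v3:0,v4:32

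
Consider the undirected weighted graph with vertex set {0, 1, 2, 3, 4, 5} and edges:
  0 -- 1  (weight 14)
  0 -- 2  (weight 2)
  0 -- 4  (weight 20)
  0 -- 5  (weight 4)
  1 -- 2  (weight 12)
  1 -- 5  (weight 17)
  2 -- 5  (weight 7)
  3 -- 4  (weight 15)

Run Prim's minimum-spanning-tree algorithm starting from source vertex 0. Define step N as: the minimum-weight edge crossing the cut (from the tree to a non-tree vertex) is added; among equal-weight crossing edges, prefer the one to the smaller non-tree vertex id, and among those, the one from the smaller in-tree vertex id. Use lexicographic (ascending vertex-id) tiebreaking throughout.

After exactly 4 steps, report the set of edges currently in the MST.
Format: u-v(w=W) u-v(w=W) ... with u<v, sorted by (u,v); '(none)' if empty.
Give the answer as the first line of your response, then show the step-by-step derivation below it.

0-2(w=2) 0-4(w=20) 0-5(w=4) 1-2(w=12)

step 1: add edge 0-2 (w=2); MST = {0-2(w=2)}
step 2: add edge 0-5 (w=4); MST = {0-2(w=2) 0-5(w=4)}
step 3: add edge 1-2 (w=12); MST = {0-2(w=2) 0-5(w=4) 1-2(w=12)}
step 4: add edge 0-4 (w=20); MST = {0-2(w=2) 0-4(w=20) 0-5(w=4) 1-2(w=12)}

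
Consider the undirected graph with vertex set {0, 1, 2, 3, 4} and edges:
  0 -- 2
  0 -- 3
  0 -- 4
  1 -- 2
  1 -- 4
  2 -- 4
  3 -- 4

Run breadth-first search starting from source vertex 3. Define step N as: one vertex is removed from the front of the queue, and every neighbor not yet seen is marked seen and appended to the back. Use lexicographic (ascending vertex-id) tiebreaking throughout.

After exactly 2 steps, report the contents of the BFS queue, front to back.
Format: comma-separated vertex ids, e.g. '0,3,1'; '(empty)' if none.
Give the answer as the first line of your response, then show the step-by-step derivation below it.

4,2

step 1: dequeue 3; queue=[0,4]; order=3
step 2: dequeue 0; queue=[4,2]; order=3,0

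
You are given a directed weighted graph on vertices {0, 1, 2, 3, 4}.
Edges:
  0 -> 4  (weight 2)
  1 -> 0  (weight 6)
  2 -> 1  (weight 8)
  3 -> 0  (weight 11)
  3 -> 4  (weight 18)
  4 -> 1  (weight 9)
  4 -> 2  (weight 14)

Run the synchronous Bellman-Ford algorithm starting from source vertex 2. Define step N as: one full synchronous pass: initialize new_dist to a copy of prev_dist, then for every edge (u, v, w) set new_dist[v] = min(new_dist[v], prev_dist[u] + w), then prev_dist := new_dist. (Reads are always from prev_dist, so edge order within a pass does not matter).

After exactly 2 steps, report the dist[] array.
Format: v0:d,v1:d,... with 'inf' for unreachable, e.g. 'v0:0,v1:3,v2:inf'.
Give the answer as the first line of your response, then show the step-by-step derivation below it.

v0:14,v1:8,v2:0,v3:inf,v4:inf

step 1: dist = v0:inf,v1:8,v2:0,v3:inf,v4:inf
step 2: dist = v0:14,v1:8,v2:0,v3:inf,v4:inf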